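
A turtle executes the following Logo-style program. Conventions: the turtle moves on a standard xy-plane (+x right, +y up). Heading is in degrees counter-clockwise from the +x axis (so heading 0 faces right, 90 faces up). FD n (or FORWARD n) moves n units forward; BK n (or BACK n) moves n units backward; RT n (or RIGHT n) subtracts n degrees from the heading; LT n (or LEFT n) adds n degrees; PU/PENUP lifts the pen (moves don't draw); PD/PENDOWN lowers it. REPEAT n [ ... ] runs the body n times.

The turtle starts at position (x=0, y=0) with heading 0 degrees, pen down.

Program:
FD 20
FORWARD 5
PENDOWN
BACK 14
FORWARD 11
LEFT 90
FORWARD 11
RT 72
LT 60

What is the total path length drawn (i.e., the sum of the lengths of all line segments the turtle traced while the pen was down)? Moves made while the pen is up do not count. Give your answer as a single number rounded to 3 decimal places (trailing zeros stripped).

Executing turtle program step by step:
Start: pos=(0,0), heading=0, pen down
FD 20: (0,0) -> (20,0) [heading=0, draw]
FD 5: (20,0) -> (25,0) [heading=0, draw]
PD: pen down
BK 14: (25,0) -> (11,0) [heading=0, draw]
FD 11: (11,0) -> (22,0) [heading=0, draw]
LT 90: heading 0 -> 90
FD 11: (22,0) -> (22,11) [heading=90, draw]
RT 72: heading 90 -> 18
LT 60: heading 18 -> 78
Final: pos=(22,11), heading=78, 5 segment(s) drawn

Segment lengths:
  seg 1: (0,0) -> (20,0), length = 20
  seg 2: (20,0) -> (25,0), length = 5
  seg 3: (25,0) -> (11,0), length = 14
  seg 4: (11,0) -> (22,0), length = 11
  seg 5: (22,0) -> (22,11), length = 11
Total = 61

Answer: 61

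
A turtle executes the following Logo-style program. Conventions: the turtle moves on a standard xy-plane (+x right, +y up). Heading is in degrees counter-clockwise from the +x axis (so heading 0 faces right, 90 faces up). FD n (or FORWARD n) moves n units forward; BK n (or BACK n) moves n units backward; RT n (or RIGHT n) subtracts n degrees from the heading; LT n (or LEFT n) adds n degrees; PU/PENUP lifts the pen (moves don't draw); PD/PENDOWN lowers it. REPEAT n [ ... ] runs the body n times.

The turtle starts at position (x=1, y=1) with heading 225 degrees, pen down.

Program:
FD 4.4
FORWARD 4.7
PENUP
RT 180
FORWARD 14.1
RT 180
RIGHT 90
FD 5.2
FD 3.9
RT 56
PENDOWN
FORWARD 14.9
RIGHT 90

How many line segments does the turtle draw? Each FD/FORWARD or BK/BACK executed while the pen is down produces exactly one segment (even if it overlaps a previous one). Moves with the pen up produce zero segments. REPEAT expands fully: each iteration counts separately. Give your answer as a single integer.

Executing turtle program step by step:
Start: pos=(1,1), heading=225, pen down
FD 4.4: (1,1) -> (-2.111,-2.111) [heading=225, draw]
FD 4.7: (-2.111,-2.111) -> (-5.435,-5.435) [heading=225, draw]
PU: pen up
RT 180: heading 225 -> 45
FD 14.1: (-5.435,-5.435) -> (4.536,4.536) [heading=45, move]
RT 180: heading 45 -> 225
RT 90: heading 225 -> 135
FD 5.2: (4.536,4.536) -> (0.859,8.212) [heading=135, move]
FD 3.9: (0.859,8.212) -> (-1.899,10.97) [heading=135, move]
RT 56: heading 135 -> 79
PD: pen down
FD 14.9: (-1.899,10.97) -> (0.944,25.596) [heading=79, draw]
RT 90: heading 79 -> 349
Final: pos=(0.944,25.596), heading=349, 3 segment(s) drawn
Segments drawn: 3

Answer: 3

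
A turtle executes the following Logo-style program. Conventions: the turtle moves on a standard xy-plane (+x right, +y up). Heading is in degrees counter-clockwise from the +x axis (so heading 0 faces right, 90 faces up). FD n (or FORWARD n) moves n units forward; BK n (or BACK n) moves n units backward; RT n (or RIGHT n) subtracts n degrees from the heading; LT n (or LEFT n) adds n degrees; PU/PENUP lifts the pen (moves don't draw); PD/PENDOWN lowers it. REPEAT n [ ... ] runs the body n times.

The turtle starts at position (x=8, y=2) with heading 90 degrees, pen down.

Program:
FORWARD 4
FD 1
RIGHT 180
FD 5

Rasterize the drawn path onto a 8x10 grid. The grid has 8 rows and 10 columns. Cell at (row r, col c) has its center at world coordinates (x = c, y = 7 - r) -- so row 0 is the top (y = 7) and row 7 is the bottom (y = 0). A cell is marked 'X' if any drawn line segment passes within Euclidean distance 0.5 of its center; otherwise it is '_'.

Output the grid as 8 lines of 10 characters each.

Segment 0: (8,2) -> (8,6)
Segment 1: (8,6) -> (8,7)
Segment 2: (8,7) -> (8,2)

Answer: ________X_
________X_
________X_
________X_
________X_
________X_
__________
__________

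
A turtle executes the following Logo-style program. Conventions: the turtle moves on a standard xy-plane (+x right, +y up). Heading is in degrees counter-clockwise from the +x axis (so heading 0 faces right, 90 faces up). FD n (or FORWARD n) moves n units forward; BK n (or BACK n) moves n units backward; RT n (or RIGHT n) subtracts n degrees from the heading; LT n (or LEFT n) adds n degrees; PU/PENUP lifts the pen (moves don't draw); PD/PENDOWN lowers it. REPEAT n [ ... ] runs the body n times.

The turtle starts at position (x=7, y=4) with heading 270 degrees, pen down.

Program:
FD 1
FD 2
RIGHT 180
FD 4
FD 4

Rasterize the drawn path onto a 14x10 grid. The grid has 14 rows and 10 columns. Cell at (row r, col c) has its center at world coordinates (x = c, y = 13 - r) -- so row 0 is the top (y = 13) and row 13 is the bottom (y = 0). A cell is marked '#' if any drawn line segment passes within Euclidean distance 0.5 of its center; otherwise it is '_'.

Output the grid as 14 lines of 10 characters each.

Answer: __________
__________
__________
__________
_______#__
_______#__
_______#__
_______#__
_______#__
_______#__
_______#__
_______#__
_______#__
__________

Derivation:
Segment 0: (7,4) -> (7,3)
Segment 1: (7,3) -> (7,1)
Segment 2: (7,1) -> (7,5)
Segment 3: (7,5) -> (7,9)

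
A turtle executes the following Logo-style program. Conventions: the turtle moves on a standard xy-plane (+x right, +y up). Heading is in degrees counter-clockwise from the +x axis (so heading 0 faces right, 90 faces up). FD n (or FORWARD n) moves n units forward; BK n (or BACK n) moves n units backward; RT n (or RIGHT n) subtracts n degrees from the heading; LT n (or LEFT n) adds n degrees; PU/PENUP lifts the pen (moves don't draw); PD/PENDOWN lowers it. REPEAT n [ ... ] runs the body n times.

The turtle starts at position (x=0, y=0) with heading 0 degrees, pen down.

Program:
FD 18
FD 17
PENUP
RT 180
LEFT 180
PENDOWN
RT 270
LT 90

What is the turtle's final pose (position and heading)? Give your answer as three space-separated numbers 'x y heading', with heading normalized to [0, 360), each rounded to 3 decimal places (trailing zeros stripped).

Answer: 35 0 180

Derivation:
Executing turtle program step by step:
Start: pos=(0,0), heading=0, pen down
FD 18: (0,0) -> (18,0) [heading=0, draw]
FD 17: (18,0) -> (35,0) [heading=0, draw]
PU: pen up
RT 180: heading 0 -> 180
LT 180: heading 180 -> 0
PD: pen down
RT 270: heading 0 -> 90
LT 90: heading 90 -> 180
Final: pos=(35,0), heading=180, 2 segment(s) drawn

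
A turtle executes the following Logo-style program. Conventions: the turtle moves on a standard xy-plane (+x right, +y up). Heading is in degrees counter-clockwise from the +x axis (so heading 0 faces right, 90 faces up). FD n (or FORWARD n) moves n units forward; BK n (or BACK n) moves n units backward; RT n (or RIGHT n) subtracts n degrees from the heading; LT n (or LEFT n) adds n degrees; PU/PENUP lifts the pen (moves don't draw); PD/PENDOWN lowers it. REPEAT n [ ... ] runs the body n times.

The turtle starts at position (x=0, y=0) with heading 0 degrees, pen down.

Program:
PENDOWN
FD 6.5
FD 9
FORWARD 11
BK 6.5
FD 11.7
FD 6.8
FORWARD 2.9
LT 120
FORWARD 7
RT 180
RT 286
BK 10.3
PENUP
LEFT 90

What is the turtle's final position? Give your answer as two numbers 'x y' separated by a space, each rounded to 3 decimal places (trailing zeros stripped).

Answer: 27.906 3.57

Derivation:
Executing turtle program step by step:
Start: pos=(0,0), heading=0, pen down
PD: pen down
FD 6.5: (0,0) -> (6.5,0) [heading=0, draw]
FD 9: (6.5,0) -> (15.5,0) [heading=0, draw]
FD 11: (15.5,0) -> (26.5,0) [heading=0, draw]
BK 6.5: (26.5,0) -> (20,0) [heading=0, draw]
FD 11.7: (20,0) -> (31.7,0) [heading=0, draw]
FD 6.8: (31.7,0) -> (38.5,0) [heading=0, draw]
FD 2.9: (38.5,0) -> (41.4,0) [heading=0, draw]
LT 120: heading 0 -> 120
FD 7: (41.4,0) -> (37.9,6.062) [heading=120, draw]
RT 180: heading 120 -> 300
RT 286: heading 300 -> 14
BK 10.3: (37.9,6.062) -> (27.906,3.57) [heading=14, draw]
PU: pen up
LT 90: heading 14 -> 104
Final: pos=(27.906,3.57), heading=104, 9 segment(s) drawn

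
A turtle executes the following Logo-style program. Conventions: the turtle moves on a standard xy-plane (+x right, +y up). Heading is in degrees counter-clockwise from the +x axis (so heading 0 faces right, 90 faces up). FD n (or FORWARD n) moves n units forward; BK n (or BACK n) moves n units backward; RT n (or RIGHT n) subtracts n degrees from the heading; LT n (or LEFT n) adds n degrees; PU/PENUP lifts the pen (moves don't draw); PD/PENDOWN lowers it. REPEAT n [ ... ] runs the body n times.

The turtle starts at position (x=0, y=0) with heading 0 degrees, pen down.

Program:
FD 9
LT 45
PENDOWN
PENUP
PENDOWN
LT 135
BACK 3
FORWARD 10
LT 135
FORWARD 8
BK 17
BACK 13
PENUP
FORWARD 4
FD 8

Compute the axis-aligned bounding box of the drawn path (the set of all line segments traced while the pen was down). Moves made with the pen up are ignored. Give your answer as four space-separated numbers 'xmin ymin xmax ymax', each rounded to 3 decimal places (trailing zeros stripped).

Answer: -13.556 -5.657 12 15.556

Derivation:
Executing turtle program step by step:
Start: pos=(0,0), heading=0, pen down
FD 9: (0,0) -> (9,0) [heading=0, draw]
LT 45: heading 0 -> 45
PD: pen down
PU: pen up
PD: pen down
LT 135: heading 45 -> 180
BK 3: (9,0) -> (12,0) [heading=180, draw]
FD 10: (12,0) -> (2,0) [heading=180, draw]
LT 135: heading 180 -> 315
FD 8: (2,0) -> (7.657,-5.657) [heading=315, draw]
BK 17: (7.657,-5.657) -> (-4.364,6.364) [heading=315, draw]
BK 13: (-4.364,6.364) -> (-13.556,15.556) [heading=315, draw]
PU: pen up
FD 4: (-13.556,15.556) -> (-10.728,12.728) [heading=315, move]
FD 8: (-10.728,12.728) -> (-5.071,7.071) [heading=315, move]
Final: pos=(-5.071,7.071), heading=315, 6 segment(s) drawn

Segment endpoints: x in {-13.556, -4.364, 0, 2, 7.657, 9, 12}, y in {-5.657, 0, 0, 0, 6.364, 15.556}
xmin=-13.556, ymin=-5.657, xmax=12, ymax=15.556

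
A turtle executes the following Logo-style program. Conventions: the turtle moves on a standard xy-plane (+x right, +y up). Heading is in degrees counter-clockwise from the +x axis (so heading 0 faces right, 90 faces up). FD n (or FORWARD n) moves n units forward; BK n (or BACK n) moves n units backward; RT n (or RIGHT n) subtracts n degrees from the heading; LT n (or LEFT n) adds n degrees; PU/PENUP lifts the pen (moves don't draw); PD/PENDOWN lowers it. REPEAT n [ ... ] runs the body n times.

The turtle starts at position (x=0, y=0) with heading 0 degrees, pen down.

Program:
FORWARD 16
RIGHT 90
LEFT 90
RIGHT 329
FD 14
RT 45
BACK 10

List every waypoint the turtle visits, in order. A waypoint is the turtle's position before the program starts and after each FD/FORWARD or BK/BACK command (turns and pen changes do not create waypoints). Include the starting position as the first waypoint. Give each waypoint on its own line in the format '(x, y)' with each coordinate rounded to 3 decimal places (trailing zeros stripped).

Answer: (0, 0)
(16, 0)
(28, 7.211)
(18.297, 9.63)

Derivation:
Executing turtle program step by step:
Start: pos=(0,0), heading=0, pen down
FD 16: (0,0) -> (16,0) [heading=0, draw]
RT 90: heading 0 -> 270
LT 90: heading 270 -> 0
RT 329: heading 0 -> 31
FD 14: (16,0) -> (28,7.211) [heading=31, draw]
RT 45: heading 31 -> 346
BK 10: (28,7.211) -> (18.297,9.63) [heading=346, draw]
Final: pos=(18.297,9.63), heading=346, 3 segment(s) drawn
Waypoints (4 total):
(0, 0)
(16, 0)
(28, 7.211)
(18.297, 9.63)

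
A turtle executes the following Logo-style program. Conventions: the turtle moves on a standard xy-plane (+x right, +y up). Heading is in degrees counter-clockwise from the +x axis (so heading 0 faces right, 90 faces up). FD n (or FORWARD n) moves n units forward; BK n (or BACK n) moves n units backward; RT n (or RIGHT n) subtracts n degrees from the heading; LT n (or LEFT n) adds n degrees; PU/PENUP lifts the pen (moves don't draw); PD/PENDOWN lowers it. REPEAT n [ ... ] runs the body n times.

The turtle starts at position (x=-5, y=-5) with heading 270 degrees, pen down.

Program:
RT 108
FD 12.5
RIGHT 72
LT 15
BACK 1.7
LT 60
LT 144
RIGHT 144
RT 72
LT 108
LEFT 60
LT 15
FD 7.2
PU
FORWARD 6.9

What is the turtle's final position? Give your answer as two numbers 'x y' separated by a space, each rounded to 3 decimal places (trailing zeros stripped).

Executing turtle program step by step:
Start: pos=(-5,-5), heading=270, pen down
RT 108: heading 270 -> 162
FD 12.5: (-5,-5) -> (-16.888,-1.137) [heading=162, draw]
RT 72: heading 162 -> 90
LT 15: heading 90 -> 105
BK 1.7: (-16.888,-1.137) -> (-16.448,-2.779) [heading=105, draw]
LT 60: heading 105 -> 165
LT 144: heading 165 -> 309
RT 144: heading 309 -> 165
RT 72: heading 165 -> 93
LT 108: heading 93 -> 201
LT 60: heading 201 -> 261
LT 15: heading 261 -> 276
FD 7.2: (-16.448,-2.779) -> (-15.696,-9.94) [heading=276, draw]
PU: pen up
FD 6.9: (-15.696,-9.94) -> (-14.974,-16.802) [heading=276, move]
Final: pos=(-14.974,-16.802), heading=276, 3 segment(s) drawn

Answer: -14.974 -16.802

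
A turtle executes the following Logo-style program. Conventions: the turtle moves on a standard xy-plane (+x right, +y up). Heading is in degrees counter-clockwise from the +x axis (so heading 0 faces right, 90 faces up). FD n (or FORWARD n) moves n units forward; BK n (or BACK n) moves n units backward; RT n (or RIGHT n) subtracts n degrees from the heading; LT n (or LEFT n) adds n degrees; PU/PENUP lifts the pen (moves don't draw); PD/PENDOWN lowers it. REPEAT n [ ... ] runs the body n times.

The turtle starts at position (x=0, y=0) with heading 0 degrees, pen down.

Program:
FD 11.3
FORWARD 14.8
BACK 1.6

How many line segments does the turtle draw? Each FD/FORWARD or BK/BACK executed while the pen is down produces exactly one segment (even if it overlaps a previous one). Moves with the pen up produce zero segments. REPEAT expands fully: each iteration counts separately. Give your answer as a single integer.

Executing turtle program step by step:
Start: pos=(0,0), heading=0, pen down
FD 11.3: (0,0) -> (11.3,0) [heading=0, draw]
FD 14.8: (11.3,0) -> (26.1,0) [heading=0, draw]
BK 1.6: (26.1,0) -> (24.5,0) [heading=0, draw]
Final: pos=(24.5,0), heading=0, 3 segment(s) drawn
Segments drawn: 3

Answer: 3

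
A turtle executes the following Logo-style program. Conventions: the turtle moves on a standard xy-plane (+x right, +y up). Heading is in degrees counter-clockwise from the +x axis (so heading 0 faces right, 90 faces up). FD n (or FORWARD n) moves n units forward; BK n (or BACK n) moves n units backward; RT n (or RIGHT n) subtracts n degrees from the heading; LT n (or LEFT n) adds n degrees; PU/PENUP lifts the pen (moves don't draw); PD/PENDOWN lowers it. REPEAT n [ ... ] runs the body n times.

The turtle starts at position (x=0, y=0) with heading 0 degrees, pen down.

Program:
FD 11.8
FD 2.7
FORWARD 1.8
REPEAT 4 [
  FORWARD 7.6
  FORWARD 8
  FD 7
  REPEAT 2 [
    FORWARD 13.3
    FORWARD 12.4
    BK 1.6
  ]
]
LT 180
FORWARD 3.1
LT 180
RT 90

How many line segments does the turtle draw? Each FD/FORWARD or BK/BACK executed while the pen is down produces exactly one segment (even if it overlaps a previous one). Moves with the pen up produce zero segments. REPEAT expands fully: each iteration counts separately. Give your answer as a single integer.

Executing turtle program step by step:
Start: pos=(0,0), heading=0, pen down
FD 11.8: (0,0) -> (11.8,0) [heading=0, draw]
FD 2.7: (11.8,0) -> (14.5,0) [heading=0, draw]
FD 1.8: (14.5,0) -> (16.3,0) [heading=0, draw]
REPEAT 4 [
  -- iteration 1/4 --
  FD 7.6: (16.3,0) -> (23.9,0) [heading=0, draw]
  FD 8: (23.9,0) -> (31.9,0) [heading=0, draw]
  FD 7: (31.9,0) -> (38.9,0) [heading=0, draw]
  REPEAT 2 [
    -- iteration 1/2 --
    FD 13.3: (38.9,0) -> (52.2,0) [heading=0, draw]
    FD 12.4: (52.2,0) -> (64.6,0) [heading=0, draw]
    BK 1.6: (64.6,0) -> (63,0) [heading=0, draw]
    -- iteration 2/2 --
    FD 13.3: (63,0) -> (76.3,0) [heading=0, draw]
    FD 12.4: (76.3,0) -> (88.7,0) [heading=0, draw]
    BK 1.6: (88.7,0) -> (87.1,0) [heading=0, draw]
  ]
  -- iteration 2/4 --
  FD 7.6: (87.1,0) -> (94.7,0) [heading=0, draw]
  FD 8: (94.7,0) -> (102.7,0) [heading=0, draw]
  FD 7: (102.7,0) -> (109.7,0) [heading=0, draw]
  REPEAT 2 [
    -- iteration 1/2 --
    FD 13.3: (109.7,0) -> (123,0) [heading=0, draw]
    FD 12.4: (123,0) -> (135.4,0) [heading=0, draw]
    BK 1.6: (135.4,0) -> (133.8,0) [heading=0, draw]
    -- iteration 2/2 --
    FD 13.3: (133.8,0) -> (147.1,0) [heading=0, draw]
    FD 12.4: (147.1,0) -> (159.5,0) [heading=0, draw]
    BK 1.6: (159.5,0) -> (157.9,0) [heading=0, draw]
  ]
  -- iteration 3/4 --
  FD 7.6: (157.9,0) -> (165.5,0) [heading=0, draw]
  FD 8: (165.5,0) -> (173.5,0) [heading=0, draw]
  FD 7: (173.5,0) -> (180.5,0) [heading=0, draw]
  REPEAT 2 [
    -- iteration 1/2 --
    FD 13.3: (180.5,0) -> (193.8,0) [heading=0, draw]
    FD 12.4: (193.8,0) -> (206.2,0) [heading=0, draw]
    BK 1.6: (206.2,0) -> (204.6,0) [heading=0, draw]
    -- iteration 2/2 --
    FD 13.3: (204.6,0) -> (217.9,0) [heading=0, draw]
    FD 12.4: (217.9,0) -> (230.3,0) [heading=0, draw]
    BK 1.6: (230.3,0) -> (228.7,0) [heading=0, draw]
  ]
  -- iteration 4/4 --
  FD 7.6: (228.7,0) -> (236.3,0) [heading=0, draw]
  FD 8: (236.3,0) -> (244.3,0) [heading=0, draw]
  FD 7: (244.3,0) -> (251.3,0) [heading=0, draw]
  REPEAT 2 [
    -- iteration 1/2 --
    FD 13.3: (251.3,0) -> (264.6,0) [heading=0, draw]
    FD 12.4: (264.6,0) -> (277,0) [heading=0, draw]
    BK 1.6: (277,0) -> (275.4,0) [heading=0, draw]
    -- iteration 2/2 --
    FD 13.3: (275.4,0) -> (288.7,0) [heading=0, draw]
    FD 12.4: (288.7,0) -> (301.1,0) [heading=0, draw]
    BK 1.6: (301.1,0) -> (299.5,0) [heading=0, draw]
  ]
]
LT 180: heading 0 -> 180
FD 3.1: (299.5,0) -> (296.4,0) [heading=180, draw]
LT 180: heading 180 -> 0
RT 90: heading 0 -> 270
Final: pos=(296.4,0), heading=270, 40 segment(s) drawn
Segments drawn: 40

Answer: 40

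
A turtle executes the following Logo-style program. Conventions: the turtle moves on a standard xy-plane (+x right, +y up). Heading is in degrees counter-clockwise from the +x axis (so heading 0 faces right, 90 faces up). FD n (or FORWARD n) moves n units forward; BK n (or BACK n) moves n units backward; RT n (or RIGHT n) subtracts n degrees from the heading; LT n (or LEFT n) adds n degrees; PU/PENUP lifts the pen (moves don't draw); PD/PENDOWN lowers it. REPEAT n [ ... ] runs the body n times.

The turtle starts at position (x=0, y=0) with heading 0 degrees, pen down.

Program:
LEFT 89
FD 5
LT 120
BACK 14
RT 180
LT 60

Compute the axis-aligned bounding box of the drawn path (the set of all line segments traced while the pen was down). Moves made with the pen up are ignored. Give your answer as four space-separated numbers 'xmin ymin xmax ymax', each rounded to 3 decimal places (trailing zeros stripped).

Executing turtle program step by step:
Start: pos=(0,0), heading=0, pen down
LT 89: heading 0 -> 89
FD 5: (0,0) -> (0.087,4.999) [heading=89, draw]
LT 120: heading 89 -> 209
BK 14: (0.087,4.999) -> (12.332,11.787) [heading=209, draw]
RT 180: heading 209 -> 29
LT 60: heading 29 -> 89
Final: pos=(12.332,11.787), heading=89, 2 segment(s) drawn

Segment endpoints: x in {0, 0.087, 12.332}, y in {0, 4.999, 11.787}
xmin=0, ymin=0, xmax=12.332, ymax=11.787

Answer: 0 0 12.332 11.787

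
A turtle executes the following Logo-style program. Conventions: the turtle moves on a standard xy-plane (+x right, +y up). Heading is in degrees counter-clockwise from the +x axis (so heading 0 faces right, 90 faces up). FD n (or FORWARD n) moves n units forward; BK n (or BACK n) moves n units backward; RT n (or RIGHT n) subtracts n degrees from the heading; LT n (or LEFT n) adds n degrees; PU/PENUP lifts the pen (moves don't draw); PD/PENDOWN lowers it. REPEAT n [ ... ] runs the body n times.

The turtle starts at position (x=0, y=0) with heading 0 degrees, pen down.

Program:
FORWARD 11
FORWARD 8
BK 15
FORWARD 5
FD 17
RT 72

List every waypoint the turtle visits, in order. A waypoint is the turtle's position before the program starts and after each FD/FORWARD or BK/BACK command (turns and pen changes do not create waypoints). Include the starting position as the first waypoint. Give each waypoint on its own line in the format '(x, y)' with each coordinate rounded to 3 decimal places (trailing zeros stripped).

Answer: (0, 0)
(11, 0)
(19, 0)
(4, 0)
(9, 0)
(26, 0)

Derivation:
Executing turtle program step by step:
Start: pos=(0,0), heading=0, pen down
FD 11: (0,0) -> (11,0) [heading=0, draw]
FD 8: (11,0) -> (19,0) [heading=0, draw]
BK 15: (19,0) -> (4,0) [heading=0, draw]
FD 5: (4,0) -> (9,0) [heading=0, draw]
FD 17: (9,0) -> (26,0) [heading=0, draw]
RT 72: heading 0 -> 288
Final: pos=(26,0), heading=288, 5 segment(s) drawn
Waypoints (6 total):
(0, 0)
(11, 0)
(19, 0)
(4, 0)
(9, 0)
(26, 0)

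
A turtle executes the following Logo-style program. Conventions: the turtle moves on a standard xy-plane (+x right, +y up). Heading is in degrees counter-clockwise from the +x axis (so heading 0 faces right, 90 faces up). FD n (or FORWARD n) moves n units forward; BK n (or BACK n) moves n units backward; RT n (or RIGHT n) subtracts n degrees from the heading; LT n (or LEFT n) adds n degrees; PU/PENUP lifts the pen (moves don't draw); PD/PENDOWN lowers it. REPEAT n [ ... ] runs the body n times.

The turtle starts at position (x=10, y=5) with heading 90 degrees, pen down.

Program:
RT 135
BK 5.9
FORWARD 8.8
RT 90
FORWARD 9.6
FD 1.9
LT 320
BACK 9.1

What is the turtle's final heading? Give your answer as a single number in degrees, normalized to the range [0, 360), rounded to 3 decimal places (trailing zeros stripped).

Answer: 185

Derivation:
Executing turtle program step by step:
Start: pos=(10,5), heading=90, pen down
RT 135: heading 90 -> 315
BK 5.9: (10,5) -> (5.828,9.172) [heading=315, draw]
FD 8.8: (5.828,9.172) -> (12.051,2.949) [heading=315, draw]
RT 90: heading 315 -> 225
FD 9.6: (12.051,2.949) -> (5.262,-3.839) [heading=225, draw]
FD 1.9: (5.262,-3.839) -> (3.919,-5.182) [heading=225, draw]
LT 320: heading 225 -> 185
BK 9.1: (3.919,-5.182) -> (12.984,-4.389) [heading=185, draw]
Final: pos=(12.984,-4.389), heading=185, 5 segment(s) drawn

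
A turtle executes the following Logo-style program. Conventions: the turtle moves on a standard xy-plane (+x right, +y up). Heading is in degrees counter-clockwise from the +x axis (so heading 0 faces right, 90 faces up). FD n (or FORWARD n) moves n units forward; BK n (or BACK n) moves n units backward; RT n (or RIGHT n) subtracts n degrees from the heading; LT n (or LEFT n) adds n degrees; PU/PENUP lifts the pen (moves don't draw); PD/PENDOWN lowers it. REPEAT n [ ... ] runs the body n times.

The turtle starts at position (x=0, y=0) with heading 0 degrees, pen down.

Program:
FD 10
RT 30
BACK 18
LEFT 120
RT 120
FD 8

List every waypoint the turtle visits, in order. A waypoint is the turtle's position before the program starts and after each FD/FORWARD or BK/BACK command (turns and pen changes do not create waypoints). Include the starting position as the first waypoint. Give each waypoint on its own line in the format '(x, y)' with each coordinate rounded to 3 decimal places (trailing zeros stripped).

Answer: (0, 0)
(10, 0)
(-5.588, 9)
(1.34, 5)

Derivation:
Executing turtle program step by step:
Start: pos=(0,0), heading=0, pen down
FD 10: (0,0) -> (10,0) [heading=0, draw]
RT 30: heading 0 -> 330
BK 18: (10,0) -> (-5.588,9) [heading=330, draw]
LT 120: heading 330 -> 90
RT 120: heading 90 -> 330
FD 8: (-5.588,9) -> (1.34,5) [heading=330, draw]
Final: pos=(1.34,5), heading=330, 3 segment(s) drawn
Waypoints (4 total):
(0, 0)
(10, 0)
(-5.588, 9)
(1.34, 5)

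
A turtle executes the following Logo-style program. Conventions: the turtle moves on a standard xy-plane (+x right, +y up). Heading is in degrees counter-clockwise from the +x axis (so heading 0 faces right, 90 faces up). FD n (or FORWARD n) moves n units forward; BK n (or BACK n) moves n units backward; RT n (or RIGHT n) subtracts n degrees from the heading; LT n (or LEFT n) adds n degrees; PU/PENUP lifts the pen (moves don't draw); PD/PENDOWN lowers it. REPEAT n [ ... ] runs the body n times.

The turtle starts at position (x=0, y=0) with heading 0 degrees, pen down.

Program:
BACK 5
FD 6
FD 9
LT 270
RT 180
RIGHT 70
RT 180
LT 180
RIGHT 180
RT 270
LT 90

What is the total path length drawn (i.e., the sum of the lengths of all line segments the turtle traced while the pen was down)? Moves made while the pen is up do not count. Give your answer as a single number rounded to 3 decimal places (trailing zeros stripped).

Answer: 20

Derivation:
Executing turtle program step by step:
Start: pos=(0,0), heading=0, pen down
BK 5: (0,0) -> (-5,0) [heading=0, draw]
FD 6: (-5,0) -> (1,0) [heading=0, draw]
FD 9: (1,0) -> (10,0) [heading=0, draw]
LT 270: heading 0 -> 270
RT 180: heading 270 -> 90
RT 70: heading 90 -> 20
RT 180: heading 20 -> 200
LT 180: heading 200 -> 20
RT 180: heading 20 -> 200
RT 270: heading 200 -> 290
LT 90: heading 290 -> 20
Final: pos=(10,0), heading=20, 3 segment(s) drawn

Segment lengths:
  seg 1: (0,0) -> (-5,0), length = 5
  seg 2: (-5,0) -> (1,0), length = 6
  seg 3: (1,0) -> (10,0), length = 9
Total = 20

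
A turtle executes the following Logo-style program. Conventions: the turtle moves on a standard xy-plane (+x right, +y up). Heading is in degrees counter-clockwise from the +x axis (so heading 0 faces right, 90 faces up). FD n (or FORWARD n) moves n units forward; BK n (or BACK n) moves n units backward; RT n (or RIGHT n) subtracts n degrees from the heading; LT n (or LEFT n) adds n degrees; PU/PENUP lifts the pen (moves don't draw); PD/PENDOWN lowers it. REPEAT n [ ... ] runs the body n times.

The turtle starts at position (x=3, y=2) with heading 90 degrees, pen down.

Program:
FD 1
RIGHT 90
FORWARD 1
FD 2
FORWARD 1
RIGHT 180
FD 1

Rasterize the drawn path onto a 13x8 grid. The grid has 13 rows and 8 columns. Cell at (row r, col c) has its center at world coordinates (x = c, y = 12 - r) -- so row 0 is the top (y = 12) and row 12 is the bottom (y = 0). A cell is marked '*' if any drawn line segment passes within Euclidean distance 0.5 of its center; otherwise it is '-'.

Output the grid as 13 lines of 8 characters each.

Segment 0: (3,2) -> (3,3)
Segment 1: (3,3) -> (4,3)
Segment 2: (4,3) -> (6,3)
Segment 3: (6,3) -> (7,3)
Segment 4: (7,3) -> (6,3)

Answer: --------
--------
--------
--------
--------
--------
--------
--------
--------
---*****
---*----
--------
--------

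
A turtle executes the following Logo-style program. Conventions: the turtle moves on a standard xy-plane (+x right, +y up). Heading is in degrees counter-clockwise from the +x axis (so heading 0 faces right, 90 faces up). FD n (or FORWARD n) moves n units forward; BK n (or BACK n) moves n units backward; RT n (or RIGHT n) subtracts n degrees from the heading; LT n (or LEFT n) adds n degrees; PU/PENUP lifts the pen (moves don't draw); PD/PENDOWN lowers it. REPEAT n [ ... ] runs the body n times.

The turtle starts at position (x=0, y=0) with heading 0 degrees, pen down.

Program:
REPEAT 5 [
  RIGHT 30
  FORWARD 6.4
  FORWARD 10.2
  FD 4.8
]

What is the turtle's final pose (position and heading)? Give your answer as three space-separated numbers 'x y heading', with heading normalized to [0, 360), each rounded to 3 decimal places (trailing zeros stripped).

Executing turtle program step by step:
Start: pos=(0,0), heading=0, pen down
REPEAT 5 [
  -- iteration 1/5 --
  RT 30: heading 0 -> 330
  FD 6.4: (0,0) -> (5.543,-3.2) [heading=330, draw]
  FD 10.2: (5.543,-3.2) -> (14.376,-8.3) [heading=330, draw]
  FD 4.8: (14.376,-8.3) -> (18.533,-10.7) [heading=330, draw]
  -- iteration 2/5 --
  RT 30: heading 330 -> 300
  FD 6.4: (18.533,-10.7) -> (21.733,-16.243) [heading=300, draw]
  FD 10.2: (21.733,-16.243) -> (26.833,-25.076) [heading=300, draw]
  FD 4.8: (26.833,-25.076) -> (29.233,-29.233) [heading=300, draw]
  -- iteration 3/5 --
  RT 30: heading 300 -> 270
  FD 6.4: (29.233,-29.233) -> (29.233,-35.633) [heading=270, draw]
  FD 10.2: (29.233,-35.633) -> (29.233,-45.833) [heading=270, draw]
  FD 4.8: (29.233,-45.833) -> (29.233,-50.633) [heading=270, draw]
  -- iteration 4/5 --
  RT 30: heading 270 -> 240
  FD 6.4: (29.233,-50.633) -> (26.033,-56.176) [heading=240, draw]
  FD 10.2: (26.033,-56.176) -> (20.933,-65.009) [heading=240, draw]
  FD 4.8: (20.933,-65.009) -> (18.533,-69.166) [heading=240, draw]
  -- iteration 5/5 --
  RT 30: heading 240 -> 210
  FD 6.4: (18.533,-69.166) -> (12.99,-72.366) [heading=210, draw]
  FD 10.2: (12.99,-72.366) -> (4.157,-77.466) [heading=210, draw]
  FD 4.8: (4.157,-77.466) -> (0,-79.866) [heading=210, draw]
]
Final: pos=(0,-79.866), heading=210, 15 segment(s) drawn

Answer: 0 -79.866 210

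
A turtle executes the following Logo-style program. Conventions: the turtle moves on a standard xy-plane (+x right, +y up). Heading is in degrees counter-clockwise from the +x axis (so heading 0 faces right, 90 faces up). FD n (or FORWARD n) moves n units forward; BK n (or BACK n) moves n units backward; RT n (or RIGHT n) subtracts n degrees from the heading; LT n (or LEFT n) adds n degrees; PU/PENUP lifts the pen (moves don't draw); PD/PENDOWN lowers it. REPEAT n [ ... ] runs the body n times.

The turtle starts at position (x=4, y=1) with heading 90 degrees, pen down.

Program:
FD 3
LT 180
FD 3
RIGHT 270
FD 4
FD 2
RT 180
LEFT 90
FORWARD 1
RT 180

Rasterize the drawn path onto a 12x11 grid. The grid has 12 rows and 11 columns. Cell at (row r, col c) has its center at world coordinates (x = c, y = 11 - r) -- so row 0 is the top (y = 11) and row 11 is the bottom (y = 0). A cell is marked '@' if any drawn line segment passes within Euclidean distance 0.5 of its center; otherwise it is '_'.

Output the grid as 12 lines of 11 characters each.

Segment 0: (4,1) -> (4,4)
Segment 1: (4,4) -> (4,1)
Segment 2: (4,1) -> (8,1)
Segment 3: (8,1) -> (10,1)
Segment 4: (10,1) -> (10,0)

Answer: ___________
___________
___________
___________
___________
___________
___________
____@______
____@______
____@______
____@@@@@@@
__________@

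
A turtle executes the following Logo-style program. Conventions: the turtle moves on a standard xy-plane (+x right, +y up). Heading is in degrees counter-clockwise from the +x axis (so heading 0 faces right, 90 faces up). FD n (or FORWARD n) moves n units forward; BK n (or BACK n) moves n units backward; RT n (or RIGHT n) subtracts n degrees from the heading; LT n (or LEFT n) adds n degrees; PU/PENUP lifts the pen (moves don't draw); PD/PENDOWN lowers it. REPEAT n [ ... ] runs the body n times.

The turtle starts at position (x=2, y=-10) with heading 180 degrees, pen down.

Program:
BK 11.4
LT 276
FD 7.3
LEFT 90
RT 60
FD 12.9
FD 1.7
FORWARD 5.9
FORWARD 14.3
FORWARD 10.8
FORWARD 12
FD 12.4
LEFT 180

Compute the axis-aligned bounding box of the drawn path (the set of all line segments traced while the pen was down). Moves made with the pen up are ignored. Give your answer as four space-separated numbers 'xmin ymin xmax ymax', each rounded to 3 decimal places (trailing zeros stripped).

Executing turtle program step by step:
Start: pos=(2,-10), heading=180, pen down
BK 11.4: (2,-10) -> (13.4,-10) [heading=180, draw]
LT 276: heading 180 -> 96
FD 7.3: (13.4,-10) -> (12.637,-2.74) [heading=96, draw]
LT 90: heading 96 -> 186
RT 60: heading 186 -> 126
FD 12.9: (12.637,-2.74) -> (5.055,7.696) [heading=126, draw]
FD 1.7: (5.055,7.696) -> (4.055,9.072) [heading=126, draw]
FD 5.9: (4.055,9.072) -> (0.587,13.845) [heading=126, draw]
FD 14.3: (0.587,13.845) -> (-7.818,25.414) [heading=126, draw]
FD 10.8: (-7.818,25.414) -> (-14.166,34.151) [heading=126, draw]
FD 12: (-14.166,34.151) -> (-21.219,43.859) [heading=126, draw]
FD 12.4: (-21.219,43.859) -> (-28.508,53.891) [heading=126, draw]
LT 180: heading 126 -> 306
Final: pos=(-28.508,53.891), heading=306, 9 segment(s) drawn

Segment endpoints: x in {-28.508, -21.219, -14.166, -7.818, 0.587, 2, 4.055, 5.055, 12.637, 13.4}, y in {-10, -10, -2.74, 7.696, 9.072, 13.845, 25.414, 34.151, 43.859, 53.891}
xmin=-28.508, ymin=-10, xmax=13.4, ymax=53.891

Answer: -28.508 -10 13.4 53.891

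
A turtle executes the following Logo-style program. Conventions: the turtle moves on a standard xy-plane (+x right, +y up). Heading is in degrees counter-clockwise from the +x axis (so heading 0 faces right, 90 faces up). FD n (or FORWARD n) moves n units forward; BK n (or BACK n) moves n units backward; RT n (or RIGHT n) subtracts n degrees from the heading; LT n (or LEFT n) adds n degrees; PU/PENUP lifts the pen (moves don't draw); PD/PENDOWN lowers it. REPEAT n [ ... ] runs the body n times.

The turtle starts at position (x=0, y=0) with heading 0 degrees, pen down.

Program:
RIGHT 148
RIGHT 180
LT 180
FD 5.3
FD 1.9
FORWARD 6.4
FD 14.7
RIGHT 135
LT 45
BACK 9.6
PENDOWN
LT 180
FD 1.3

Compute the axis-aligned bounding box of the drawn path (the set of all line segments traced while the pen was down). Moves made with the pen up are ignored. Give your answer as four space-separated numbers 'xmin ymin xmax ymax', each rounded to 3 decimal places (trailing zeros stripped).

Answer: -24 -24.24 0 0

Derivation:
Executing turtle program step by step:
Start: pos=(0,0), heading=0, pen down
RT 148: heading 0 -> 212
RT 180: heading 212 -> 32
LT 180: heading 32 -> 212
FD 5.3: (0,0) -> (-4.495,-2.809) [heading=212, draw]
FD 1.9: (-4.495,-2.809) -> (-6.106,-3.815) [heading=212, draw]
FD 6.4: (-6.106,-3.815) -> (-11.533,-7.207) [heading=212, draw]
FD 14.7: (-11.533,-7.207) -> (-24,-14.997) [heading=212, draw]
RT 135: heading 212 -> 77
LT 45: heading 77 -> 122
BK 9.6: (-24,-14.997) -> (-18.913,-23.138) [heading=122, draw]
PD: pen down
LT 180: heading 122 -> 302
FD 1.3: (-18.913,-23.138) -> (-18.224,-24.24) [heading=302, draw]
Final: pos=(-18.224,-24.24), heading=302, 6 segment(s) drawn

Segment endpoints: x in {-24, -18.913, -18.224, -11.533, -6.106, -4.495, 0}, y in {-24.24, -23.138, -14.997, -7.207, -3.815, -2.809, 0}
xmin=-24, ymin=-24.24, xmax=0, ymax=0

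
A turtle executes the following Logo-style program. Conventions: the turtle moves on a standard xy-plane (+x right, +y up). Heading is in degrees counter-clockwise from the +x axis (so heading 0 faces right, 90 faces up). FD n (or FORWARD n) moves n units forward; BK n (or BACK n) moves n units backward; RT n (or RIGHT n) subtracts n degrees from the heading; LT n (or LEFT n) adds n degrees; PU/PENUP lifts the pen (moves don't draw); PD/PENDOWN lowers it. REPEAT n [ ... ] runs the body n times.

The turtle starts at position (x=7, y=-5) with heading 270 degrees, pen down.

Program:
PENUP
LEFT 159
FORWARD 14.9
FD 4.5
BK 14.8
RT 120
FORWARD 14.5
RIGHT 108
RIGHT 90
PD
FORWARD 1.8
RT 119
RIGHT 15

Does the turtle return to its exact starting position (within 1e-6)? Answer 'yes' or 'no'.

Executing turtle program step by step:
Start: pos=(7,-5), heading=270, pen down
PU: pen up
LT 159: heading 270 -> 69
FD 14.9: (7,-5) -> (12.34,8.91) [heading=69, move]
FD 4.5: (12.34,8.91) -> (13.952,13.111) [heading=69, move]
BK 14.8: (13.952,13.111) -> (8.648,-0.706) [heading=69, move]
RT 120: heading 69 -> 309
FD 14.5: (8.648,-0.706) -> (17.774,-11.974) [heading=309, move]
RT 108: heading 309 -> 201
RT 90: heading 201 -> 111
PD: pen down
FD 1.8: (17.774,-11.974) -> (17.129,-10.294) [heading=111, draw]
RT 119: heading 111 -> 352
RT 15: heading 352 -> 337
Final: pos=(17.129,-10.294), heading=337, 1 segment(s) drawn

Start position: (7, -5)
Final position: (17.129, -10.294)
Distance = 11.429; >= 1e-6 -> NOT closed

Answer: no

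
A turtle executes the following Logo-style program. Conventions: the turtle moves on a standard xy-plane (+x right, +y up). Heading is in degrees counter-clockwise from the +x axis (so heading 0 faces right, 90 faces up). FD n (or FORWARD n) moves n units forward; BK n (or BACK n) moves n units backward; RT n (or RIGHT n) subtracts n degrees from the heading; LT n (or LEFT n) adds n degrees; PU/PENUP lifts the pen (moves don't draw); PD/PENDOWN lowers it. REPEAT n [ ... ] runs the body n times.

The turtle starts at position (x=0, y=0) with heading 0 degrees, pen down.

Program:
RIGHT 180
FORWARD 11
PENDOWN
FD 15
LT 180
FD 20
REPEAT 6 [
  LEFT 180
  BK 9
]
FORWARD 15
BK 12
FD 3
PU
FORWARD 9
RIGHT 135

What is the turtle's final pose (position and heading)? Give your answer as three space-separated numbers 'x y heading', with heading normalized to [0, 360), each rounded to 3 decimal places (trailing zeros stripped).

Answer: 9 0 225

Derivation:
Executing turtle program step by step:
Start: pos=(0,0), heading=0, pen down
RT 180: heading 0 -> 180
FD 11: (0,0) -> (-11,0) [heading=180, draw]
PD: pen down
FD 15: (-11,0) -> (-26,0) [heading=180, draw]
LT 180: heading 180 -> 0
FD 20: (-26,0) -> (-6,0) [heading=0, draw]
REPEAT 6 [
  -- iteration 1/6 --
  LT 180: heading 0 -> 180
  BK 9: (-6,0) -> (3,0) [heading=180, draw]
  -- iteration 2/6 --
  LT 180: heading 180 -> 0
  BK 9: (3,0) -> (-6,0) [heading=0, draw]
  -- iteration 3/6 --
  LT 180: heading 0 -> 180
  BK 9: (-6,0) -> (3,0) [heading=180, draw]
  -- iteration 4/6 --
  LT 180: heading 180 -> 0
  BK 9: (3,0) -> (-6,0) [heading=0, draw]
  -- iteration 5/6 --
  LT 180: heading 0 -> 180
  BK 9: (-6,0) -> (3,0) [heading=180, draw]
  -- iteration 6/6 --
  LT 180: heading 180 -> 0
  BK 9: (3,0) -> (-6,0) [heading=0, draw]
]
FD 15: (-6,0) -> (9,0) [heading=0, draw]
BK 12: (9,0) -> (-3,0) [heading=0, draw]
FD 3: (-3,0) -> (0,0) [heading=0, draw]
PU: pen up
FD 9: (0,0) -> (9,0) [heading=0, move]
RT 135: heading 0 -> 225
Final: pos=(9,0), heading=225, 12 segment(s) drawn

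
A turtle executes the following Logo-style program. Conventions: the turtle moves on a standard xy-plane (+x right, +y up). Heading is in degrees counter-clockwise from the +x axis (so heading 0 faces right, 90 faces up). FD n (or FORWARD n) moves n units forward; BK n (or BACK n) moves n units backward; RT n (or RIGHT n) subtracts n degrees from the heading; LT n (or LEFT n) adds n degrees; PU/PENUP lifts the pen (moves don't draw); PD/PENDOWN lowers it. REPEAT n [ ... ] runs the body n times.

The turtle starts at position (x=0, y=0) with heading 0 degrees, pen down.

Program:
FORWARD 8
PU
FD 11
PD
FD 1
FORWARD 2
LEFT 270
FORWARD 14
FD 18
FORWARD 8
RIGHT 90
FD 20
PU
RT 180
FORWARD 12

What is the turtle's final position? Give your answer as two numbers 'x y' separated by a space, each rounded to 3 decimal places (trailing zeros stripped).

Executing turtle program step by step:
Start: pos=(0,0), heading=0, pen down
FD 8: (0,0) -> (8,0) [heading=0, draw]
PU: pen up
FD 11: (8,0) -> (19,0) [heading=0, move]
PD: pen down
FD 1: (19,0) -> (20,0) [heading=0, draw]
FD 2: (20,0) -> (22,0) [heading=0, draw]
LT 270: heading 0 -> 270
FD 14: (22,0) -> (22,-14) [heading=270, draw]
FD 18: (22,-14) -> (22,-32) [heading=270, draw]
FD 8: (22,-32) -> (22,-40) [heading=270, draw]
RT 90: heading 270 -> 180
FD 20: (22,-40) -> (2,-40) [heading=180, draw]
PU: pen up
RT 180: heading 180 -> 0
FD 12: (2,-40) -> (14,-40) [heading=0, move]
Final: pos=(14,-40), heading=0, 7 segment(s) drawn

Answer: 14 -40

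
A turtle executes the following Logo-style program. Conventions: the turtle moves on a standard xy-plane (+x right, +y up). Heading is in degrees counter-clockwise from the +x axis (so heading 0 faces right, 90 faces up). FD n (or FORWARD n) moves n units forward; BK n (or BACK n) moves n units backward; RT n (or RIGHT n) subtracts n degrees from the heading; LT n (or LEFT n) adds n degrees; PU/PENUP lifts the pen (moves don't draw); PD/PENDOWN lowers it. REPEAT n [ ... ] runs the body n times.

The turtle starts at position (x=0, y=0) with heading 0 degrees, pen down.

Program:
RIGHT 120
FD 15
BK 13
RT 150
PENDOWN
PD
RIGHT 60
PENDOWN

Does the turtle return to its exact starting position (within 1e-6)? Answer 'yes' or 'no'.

Answer: no

Derivation:
Executing turtle program step by step:
Start: pos=(0,0), heading=0, pen down
RT 120: heading 0 -> 240
FD 15: (0,0) -> (-7.5,-12.99) [heading=240, draw]
BK 13: (-7.5,-12.99) -> (-1,-1.732) [heading=240, draw]
RT 150: heading 240 -> 90
PD: pen down
PD: pen down
RT 60: heading 90 -> 30
PD: pen down
Final: pos=(-1,-1.732), heading=30, 2 segment(s) drawn

Start position: (0, 0)
Final position: (-1, -1.732)
Distance = 2; >= 1e-6 -> NOT closed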